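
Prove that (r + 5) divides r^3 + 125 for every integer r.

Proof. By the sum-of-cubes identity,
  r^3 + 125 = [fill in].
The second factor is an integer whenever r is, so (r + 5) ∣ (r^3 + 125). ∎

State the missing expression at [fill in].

a^3 + b^3 = (a + b)(a^2 - ab + b^2). With a = r, b = 5:
r^3 + 125 = (r + 5)(r^2 - 5r + 25).

(r + 5)(r^2 - 5r + 25)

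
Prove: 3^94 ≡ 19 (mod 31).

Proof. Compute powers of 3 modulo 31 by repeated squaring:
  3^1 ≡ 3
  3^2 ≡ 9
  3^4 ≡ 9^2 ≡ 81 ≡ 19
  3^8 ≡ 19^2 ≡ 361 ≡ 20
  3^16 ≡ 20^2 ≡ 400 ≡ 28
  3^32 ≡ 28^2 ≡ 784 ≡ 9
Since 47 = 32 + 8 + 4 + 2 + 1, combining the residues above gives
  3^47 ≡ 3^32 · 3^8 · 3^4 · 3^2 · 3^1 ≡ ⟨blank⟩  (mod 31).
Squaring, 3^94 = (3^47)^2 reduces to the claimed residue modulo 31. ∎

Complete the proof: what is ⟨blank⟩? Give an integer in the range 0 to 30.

3^32 · 3^8 · 3^4 · 3^2 · 3^1 ≡ 9 · 20 · 19 · 9 · 3 = 92340.
92340 mod 31 = 22, so 3^47 ≡ 22 (mod 31).

22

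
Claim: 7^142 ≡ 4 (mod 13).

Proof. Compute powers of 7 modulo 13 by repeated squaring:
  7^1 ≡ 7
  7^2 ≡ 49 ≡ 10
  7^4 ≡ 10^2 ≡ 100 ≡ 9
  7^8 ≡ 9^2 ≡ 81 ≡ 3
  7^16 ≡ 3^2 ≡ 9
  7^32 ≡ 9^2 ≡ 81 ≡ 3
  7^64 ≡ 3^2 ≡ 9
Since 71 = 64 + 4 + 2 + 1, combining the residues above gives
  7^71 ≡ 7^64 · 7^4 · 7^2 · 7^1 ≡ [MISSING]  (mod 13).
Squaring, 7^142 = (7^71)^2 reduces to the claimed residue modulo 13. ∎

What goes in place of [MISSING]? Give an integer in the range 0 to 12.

2

7^64 · 7^4 · 7^2 · 7^1 ≡ 9 · 9 · 10 · 7 = 5670.
5670 mod 13 = 2, so 7^71 ≡ 2 (mod 13).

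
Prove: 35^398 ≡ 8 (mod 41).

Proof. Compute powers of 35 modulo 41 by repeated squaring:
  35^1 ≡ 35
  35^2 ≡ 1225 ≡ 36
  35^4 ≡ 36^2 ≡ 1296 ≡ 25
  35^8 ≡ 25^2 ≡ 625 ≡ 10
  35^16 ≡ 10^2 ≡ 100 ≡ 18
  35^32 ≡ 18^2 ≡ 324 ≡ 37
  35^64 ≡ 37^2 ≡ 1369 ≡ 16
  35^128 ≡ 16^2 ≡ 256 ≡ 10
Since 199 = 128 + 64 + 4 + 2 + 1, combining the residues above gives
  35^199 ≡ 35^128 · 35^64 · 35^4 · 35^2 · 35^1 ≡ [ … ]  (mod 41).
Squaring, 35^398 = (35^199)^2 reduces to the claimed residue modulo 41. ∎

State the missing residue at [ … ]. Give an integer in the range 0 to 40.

Multiply the listed residues: 10 · 16 · 25 · 36 · 35 = 160 → 4000 → 144000 → 5040000.
Reducing modulo 41: 5040000 = 122926·41 + 34, so 35^199 ≡ 34.

34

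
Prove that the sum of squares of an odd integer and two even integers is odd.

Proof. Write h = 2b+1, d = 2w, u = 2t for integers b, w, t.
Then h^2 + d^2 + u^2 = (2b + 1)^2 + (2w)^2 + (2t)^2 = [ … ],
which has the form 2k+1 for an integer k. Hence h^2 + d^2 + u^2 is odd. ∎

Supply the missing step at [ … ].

(2b + 1)^2 + (2w)^2 + (2t)^2 = 4b^2 + 4b + 4t^2 + 4w^2 + 1
= 2(2b^2 + 2b + 2t^2 + 2w^2) + 1.
Since 2b^2 + 2b + 2t^2 + 2w^2 is an integer, the sum of squares is of the form 2k+1 for an integer k.

2(2b^2 + 2b + 2t^2 + 2w^2) + 1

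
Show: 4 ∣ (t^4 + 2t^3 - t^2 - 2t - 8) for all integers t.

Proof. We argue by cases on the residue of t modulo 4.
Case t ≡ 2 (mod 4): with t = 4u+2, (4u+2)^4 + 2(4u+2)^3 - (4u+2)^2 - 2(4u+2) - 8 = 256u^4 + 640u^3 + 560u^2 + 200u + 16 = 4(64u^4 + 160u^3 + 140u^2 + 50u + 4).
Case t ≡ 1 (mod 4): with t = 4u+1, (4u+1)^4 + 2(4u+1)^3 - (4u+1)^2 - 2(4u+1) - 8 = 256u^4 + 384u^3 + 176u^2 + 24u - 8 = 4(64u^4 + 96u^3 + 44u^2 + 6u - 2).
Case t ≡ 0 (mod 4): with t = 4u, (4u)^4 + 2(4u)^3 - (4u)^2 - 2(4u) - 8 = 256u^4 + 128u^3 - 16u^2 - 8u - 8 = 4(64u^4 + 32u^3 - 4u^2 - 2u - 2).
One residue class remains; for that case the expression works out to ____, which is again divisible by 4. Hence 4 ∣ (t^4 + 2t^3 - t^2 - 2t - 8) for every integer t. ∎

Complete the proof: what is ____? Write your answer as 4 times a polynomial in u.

4(64u^4 + 224u^3 + 284u^2 + 154u + 28)

Only t ≡ 3 (mod 4) is unaccounted for. Put t = 4u+3:
(4u+3)^4 + 2(4u+3)^3 - (4u+3)^2 - 2(4u+3) - 8 expands to 256u^4 + 896u^3 + 1136u^2 + 616u + 112,
and factoring out 4 leaves 4(64u^4 + 224u^3 + 284u^2 + 154u + 28).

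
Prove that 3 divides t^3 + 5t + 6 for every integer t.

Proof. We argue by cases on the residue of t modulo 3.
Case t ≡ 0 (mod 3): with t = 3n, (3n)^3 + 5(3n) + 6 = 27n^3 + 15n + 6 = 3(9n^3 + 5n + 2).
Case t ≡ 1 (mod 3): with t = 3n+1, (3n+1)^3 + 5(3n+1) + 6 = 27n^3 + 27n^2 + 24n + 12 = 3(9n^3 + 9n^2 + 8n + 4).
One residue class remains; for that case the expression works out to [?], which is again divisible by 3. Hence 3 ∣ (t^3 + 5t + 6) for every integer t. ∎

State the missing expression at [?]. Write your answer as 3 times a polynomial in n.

The residues treated are {0, 1}, so the missing case is t ≡ 2 (mod 3); write t = 3n+2.
Then (3n+2)^3 + 5(3n+2) + 6 = 27n^3 + 54n^2 + 51n + 24 = 3(9n^3 + 18n^2 + 17n + 8).

3(9n^3 + 18n^2 + 17n + 8)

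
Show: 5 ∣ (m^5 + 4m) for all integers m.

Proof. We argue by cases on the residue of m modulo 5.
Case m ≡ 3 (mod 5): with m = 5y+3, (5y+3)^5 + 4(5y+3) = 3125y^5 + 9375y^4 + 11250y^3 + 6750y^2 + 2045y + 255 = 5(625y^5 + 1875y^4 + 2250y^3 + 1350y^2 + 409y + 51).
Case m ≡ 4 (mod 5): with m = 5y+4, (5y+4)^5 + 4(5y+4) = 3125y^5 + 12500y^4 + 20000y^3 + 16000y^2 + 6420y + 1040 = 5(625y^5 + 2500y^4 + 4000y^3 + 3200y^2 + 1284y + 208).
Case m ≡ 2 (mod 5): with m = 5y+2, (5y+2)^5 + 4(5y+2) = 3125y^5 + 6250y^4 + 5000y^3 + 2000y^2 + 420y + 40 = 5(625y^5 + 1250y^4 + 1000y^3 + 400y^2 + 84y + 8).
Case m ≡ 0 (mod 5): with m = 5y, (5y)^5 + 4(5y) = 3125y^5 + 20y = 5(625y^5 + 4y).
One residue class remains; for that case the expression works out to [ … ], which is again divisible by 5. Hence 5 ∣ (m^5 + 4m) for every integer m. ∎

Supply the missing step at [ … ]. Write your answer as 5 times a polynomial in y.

5(625y^5 + 625y^4 + 250y^3 + 50y^2 + 9y + 1)

Only m ≡ 1 (mod 5) is unaccounted for. Put m = 5y+1:
(5y+1)^5 + 4(5y+1) expands to 3125y^5 + 3125y^4 + 1250y^3 + 250y^2 + 45y + 5,
and factoring out 5 leaves 5(625y^5 + 625y^4 + 250y^3 + 50y^2 + 9y + 1).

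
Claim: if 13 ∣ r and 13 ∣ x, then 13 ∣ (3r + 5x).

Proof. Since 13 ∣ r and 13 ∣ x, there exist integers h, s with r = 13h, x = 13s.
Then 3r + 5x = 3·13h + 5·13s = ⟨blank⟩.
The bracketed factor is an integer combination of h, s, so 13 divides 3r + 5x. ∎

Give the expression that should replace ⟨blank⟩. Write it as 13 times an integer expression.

13(3h + 5s)

Pull the common 13 out of every term: 3·13h + 5·13s = 13(3h + 5s).
3h + 5s is an integer, which exhibits the divisibility.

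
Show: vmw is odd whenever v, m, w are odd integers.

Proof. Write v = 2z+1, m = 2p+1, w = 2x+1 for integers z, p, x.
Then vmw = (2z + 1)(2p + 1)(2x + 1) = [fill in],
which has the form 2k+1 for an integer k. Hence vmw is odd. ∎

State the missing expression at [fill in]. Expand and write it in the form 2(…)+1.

(2z + 1)(2p + 1)(2x + 1) = 8pxz + 4px + 4pz + 2p + 4xz + 2x + 2z + 1
= 2(4pxz + 2px + 2pz + p + 2xz + x + z) + 1.
Since 4pxz + 2px + 2pz + p + 2xz + x + z is an integer, the product is of the form 2k+1 for an integer k.

2(4pxz + 2px + 2pz + p + 2xz + x + z) + 1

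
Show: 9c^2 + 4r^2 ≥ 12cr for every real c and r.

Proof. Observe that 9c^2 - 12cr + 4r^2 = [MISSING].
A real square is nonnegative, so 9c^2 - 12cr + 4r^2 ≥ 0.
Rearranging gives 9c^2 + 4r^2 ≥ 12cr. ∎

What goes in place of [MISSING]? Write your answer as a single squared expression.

9c^2 - 12cr + 4r^2 is a perfect-square trinomial: the outer terms are (3c)^2 and (2r)^2, and the cross term is -2·3c·2r.
So 9c^2 - 12cr + 4r^2 = (3c - 2r)^2 ≥ 0.

(3c - 2r)^2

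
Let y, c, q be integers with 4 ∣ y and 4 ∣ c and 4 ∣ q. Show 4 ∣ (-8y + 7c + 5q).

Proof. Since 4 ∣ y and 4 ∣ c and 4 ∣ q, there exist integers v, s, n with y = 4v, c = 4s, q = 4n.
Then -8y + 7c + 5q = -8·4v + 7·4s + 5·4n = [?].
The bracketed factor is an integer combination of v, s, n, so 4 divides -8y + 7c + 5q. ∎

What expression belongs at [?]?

4(5n + 7s - 8v)

Pull the common 4 out of every term: -8·4v + 7·4s + 5·4n = 4(5n + 7s - 8v).
5n + 7s - 8v is an integer, which exhibits the divisibility.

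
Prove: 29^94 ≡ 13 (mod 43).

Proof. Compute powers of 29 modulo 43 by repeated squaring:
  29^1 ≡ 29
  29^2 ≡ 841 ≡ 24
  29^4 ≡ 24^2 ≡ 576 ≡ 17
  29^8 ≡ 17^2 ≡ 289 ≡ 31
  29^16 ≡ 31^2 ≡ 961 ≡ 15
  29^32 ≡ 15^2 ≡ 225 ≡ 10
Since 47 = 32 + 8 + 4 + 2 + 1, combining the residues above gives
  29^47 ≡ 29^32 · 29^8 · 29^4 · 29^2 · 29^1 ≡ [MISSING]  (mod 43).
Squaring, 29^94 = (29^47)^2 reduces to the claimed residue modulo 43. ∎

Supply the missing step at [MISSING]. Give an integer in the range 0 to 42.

20

Multiply the listed residues: 10 · 31 · 17 · 24 · 29 = 310 → 5270 → 126480 → 3667920.
Reducing modulo 43: 3667920 = 85300·43 + 20, so 29^47 ≡ 20.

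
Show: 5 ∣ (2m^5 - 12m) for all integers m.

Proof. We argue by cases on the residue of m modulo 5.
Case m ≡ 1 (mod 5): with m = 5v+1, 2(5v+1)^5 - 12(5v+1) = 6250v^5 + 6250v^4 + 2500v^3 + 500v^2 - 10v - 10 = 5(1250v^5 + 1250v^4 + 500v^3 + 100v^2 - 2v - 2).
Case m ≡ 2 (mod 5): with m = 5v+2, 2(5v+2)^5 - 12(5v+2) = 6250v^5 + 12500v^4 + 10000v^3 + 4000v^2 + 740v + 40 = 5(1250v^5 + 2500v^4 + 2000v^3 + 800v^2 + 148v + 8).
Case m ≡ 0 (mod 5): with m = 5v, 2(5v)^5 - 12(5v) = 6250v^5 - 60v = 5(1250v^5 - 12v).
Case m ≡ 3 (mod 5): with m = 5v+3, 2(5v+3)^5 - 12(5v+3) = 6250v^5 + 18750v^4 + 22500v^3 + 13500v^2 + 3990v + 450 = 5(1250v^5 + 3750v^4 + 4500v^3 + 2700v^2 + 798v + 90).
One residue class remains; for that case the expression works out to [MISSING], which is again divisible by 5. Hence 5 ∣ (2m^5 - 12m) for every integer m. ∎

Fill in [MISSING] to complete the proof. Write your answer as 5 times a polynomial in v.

Only m ≡ 4 (mod 5) is unaccounted for. Put m = 5v+4:
2(5v+4)^5 - 12(5v+4) expands to 6250v^5 + 25000v^4 + 40000v^3 + 32000v^2 + 12740v + 2000,
and factoring out 5 leaves 5(1250v^5 + 5000v^4 + 8000v^3 + 6400v^2 + 2548v + 400).

5(1250v^5 + 5000v^4 + 8000v^3 + 6400v^2 + 2548v + 400)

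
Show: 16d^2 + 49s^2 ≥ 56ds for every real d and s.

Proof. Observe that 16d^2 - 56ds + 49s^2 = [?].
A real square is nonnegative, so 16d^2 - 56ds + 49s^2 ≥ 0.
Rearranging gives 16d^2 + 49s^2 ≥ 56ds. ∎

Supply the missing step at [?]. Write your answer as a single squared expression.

(4d - 7s)^2

16d^2 - 56ds + 49s^2 is a perfect-square trinomial: the outer terms are (4d)^2 and (7s)^2, and the cross term is -2·4d·7s.
So 16d^2 - 56ds + 49s^2 = (4d - 7s)^2 ≥ 0.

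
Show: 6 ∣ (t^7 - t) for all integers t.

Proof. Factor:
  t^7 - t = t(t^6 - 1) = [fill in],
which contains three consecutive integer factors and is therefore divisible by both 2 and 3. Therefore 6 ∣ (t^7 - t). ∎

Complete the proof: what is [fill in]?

t^6 - 1 = (t^2 - 1)(t^4 + t^2 + 1), and t^2 - 1 = (t-1)(t+1).
So t(t^6 - 1) = (t - 1)t(t + 1)(t^4 + t^2 + 1).

(t - 1)t(t + 1)(t^4 + t^2 + 1)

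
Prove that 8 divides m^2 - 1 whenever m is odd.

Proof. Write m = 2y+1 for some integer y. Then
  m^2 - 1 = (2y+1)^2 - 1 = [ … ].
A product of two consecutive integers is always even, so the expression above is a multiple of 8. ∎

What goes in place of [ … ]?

4y(y + 1)

(2y+1)^2 - 1 = 4y^2 + 4y + 1 - 1 = 4y^2 + 4y = 4y(y+1).
Since y and y+1 are consecutive, y(y+1) is even, and 4·(even) is a multiple of 8.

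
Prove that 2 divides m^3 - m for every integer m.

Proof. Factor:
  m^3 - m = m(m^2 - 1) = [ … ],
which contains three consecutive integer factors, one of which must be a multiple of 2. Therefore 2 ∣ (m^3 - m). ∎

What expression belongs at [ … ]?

(m - 1)m(m + 1)

m(m^2 - 1) = m(m - 1)(m + 1) = (m - 1)m(m + 1).
These three factors are consecutive integers, so their product is divisible by 2.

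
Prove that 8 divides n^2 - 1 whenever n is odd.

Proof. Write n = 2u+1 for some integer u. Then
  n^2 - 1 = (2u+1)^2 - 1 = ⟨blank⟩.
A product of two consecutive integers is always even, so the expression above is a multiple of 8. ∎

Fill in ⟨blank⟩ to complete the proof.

4u(u + 1)

(2u+1)^2 - 1 = 4u^2 + 4u + 1 - 1 = 4u^2 + 4u = 4u(u+1).
Since u and u+1 are consecutive, u(u+1) is even, and 4·(even) is a multiple of 8.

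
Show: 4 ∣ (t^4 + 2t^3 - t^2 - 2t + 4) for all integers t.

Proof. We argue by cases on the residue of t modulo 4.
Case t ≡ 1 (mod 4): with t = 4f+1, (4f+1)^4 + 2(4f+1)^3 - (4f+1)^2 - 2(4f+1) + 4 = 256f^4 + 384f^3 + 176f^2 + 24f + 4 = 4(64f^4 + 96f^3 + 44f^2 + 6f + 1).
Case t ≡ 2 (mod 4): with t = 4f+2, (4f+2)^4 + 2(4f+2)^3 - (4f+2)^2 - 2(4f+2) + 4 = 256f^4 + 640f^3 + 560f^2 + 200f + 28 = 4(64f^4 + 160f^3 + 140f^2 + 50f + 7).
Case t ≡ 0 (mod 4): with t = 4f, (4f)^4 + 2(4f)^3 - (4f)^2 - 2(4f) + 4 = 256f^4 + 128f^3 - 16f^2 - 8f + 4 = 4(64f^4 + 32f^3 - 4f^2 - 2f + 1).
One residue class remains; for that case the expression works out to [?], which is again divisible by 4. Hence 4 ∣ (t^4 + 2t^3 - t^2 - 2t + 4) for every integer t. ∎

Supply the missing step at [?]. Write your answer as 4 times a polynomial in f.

The residues treated are {1, 2, 0}, so the missing case is t ≡ 3 (mod 4); write t = 4f+3.
Then (4f+3)^4 + 2(4f+3)^3 - (4f+3)^2 - 2(4f+3) + 4 = 256f^4 + 896f^3 + 1136f^2 + 616f + 124 = 4(64f^4 + 224f^3 + 284f^2 + 154f + 31).

4(64f^4 + 224f^3 + 284f^2 + 154f + 31)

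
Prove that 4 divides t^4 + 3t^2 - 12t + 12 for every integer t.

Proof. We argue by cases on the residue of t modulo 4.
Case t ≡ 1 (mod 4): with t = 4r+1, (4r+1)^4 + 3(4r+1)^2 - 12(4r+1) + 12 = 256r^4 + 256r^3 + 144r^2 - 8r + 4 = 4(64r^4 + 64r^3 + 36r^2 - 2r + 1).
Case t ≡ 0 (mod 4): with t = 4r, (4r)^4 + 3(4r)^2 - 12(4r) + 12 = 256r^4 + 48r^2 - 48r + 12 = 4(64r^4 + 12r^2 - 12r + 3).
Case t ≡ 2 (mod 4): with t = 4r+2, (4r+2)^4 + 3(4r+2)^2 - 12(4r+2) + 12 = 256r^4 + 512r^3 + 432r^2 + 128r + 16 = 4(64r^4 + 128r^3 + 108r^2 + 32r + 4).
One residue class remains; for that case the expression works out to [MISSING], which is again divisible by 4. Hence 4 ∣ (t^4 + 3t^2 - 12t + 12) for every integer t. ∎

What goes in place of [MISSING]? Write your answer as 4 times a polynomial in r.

The residues treated are {1, 0, 2}, so the missing case is t ≡ 3 (mod 4); write t = 4r+3.
Then (4r+3)^4 + 3(4r+3)^2 - 12(4r+3) + 12 = 256r^4 + 768r^3 + 912r^2 + 456r + 84 = 4(64r^4 + 192r^3 + 228r^2 + 114r + 21).

4(64r^4 + 192r^3 + 228r^2 + 114r + 21)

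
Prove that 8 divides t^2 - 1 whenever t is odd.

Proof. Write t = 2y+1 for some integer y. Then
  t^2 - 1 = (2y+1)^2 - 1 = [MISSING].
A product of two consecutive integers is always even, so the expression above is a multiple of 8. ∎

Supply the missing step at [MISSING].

4y(y + 1)

(2y+1)^2 - 1 = 4y^2 + 4y + 1 - 1 = 4y^2 + 4y = 4y(y+1).
Since y and y+1 are consecutive, y(y+1) is even, and 4·(even) is a multiple of 8.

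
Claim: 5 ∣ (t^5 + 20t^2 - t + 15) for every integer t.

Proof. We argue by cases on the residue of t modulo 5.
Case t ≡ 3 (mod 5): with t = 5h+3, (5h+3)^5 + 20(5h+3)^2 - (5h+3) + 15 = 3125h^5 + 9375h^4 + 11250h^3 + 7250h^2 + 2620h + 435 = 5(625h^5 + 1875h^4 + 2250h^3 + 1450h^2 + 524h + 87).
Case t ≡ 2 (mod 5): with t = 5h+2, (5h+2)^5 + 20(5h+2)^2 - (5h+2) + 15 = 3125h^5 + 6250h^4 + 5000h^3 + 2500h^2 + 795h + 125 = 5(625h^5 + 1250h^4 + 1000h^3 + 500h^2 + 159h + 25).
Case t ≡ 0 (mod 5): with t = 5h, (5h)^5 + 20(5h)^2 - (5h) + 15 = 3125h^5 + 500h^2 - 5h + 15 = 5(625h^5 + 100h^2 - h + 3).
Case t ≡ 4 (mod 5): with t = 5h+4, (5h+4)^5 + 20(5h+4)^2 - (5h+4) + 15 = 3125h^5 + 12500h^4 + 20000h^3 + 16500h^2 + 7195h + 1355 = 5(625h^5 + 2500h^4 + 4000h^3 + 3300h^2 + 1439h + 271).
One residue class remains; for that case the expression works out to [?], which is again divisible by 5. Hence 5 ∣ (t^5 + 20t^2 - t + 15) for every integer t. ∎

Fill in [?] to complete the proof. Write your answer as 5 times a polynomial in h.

5(625h^5 + 625h^4 + 250h^3 + 150h^2 + 44h + 7)

The residues treated are {3, 2, 0, 4}, so the missing case is t ≡ 1 (mod 5); write t = 5h+1.
Then (5h+1)^5 + 20(5h+1)^2 - (5h+1) + 15 = 3125h^5 + 3125h^4 + 1250h^3 + 750h^2 + 220h + 35 = 5(625h^5 + 625h^4 + 250h^3 + 150h^2 + 44h + 7).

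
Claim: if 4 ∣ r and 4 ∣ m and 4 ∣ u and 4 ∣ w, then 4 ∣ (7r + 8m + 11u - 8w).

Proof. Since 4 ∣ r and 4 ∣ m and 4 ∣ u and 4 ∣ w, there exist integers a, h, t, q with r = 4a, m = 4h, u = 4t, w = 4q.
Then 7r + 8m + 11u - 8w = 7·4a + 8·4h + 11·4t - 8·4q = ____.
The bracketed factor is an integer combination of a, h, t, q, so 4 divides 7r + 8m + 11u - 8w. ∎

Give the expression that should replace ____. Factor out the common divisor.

4(7a + 8h - 8q + 11t)

Each term has a factor of 4: 7·4a + 8·4h + 11·4t - 8·4q = 4·(7a + 8h - 8q + 11t).
Since 7a + 8h - 8q + 11t is an integer, 4 ∣ (7r + 8m + 11u - 8w).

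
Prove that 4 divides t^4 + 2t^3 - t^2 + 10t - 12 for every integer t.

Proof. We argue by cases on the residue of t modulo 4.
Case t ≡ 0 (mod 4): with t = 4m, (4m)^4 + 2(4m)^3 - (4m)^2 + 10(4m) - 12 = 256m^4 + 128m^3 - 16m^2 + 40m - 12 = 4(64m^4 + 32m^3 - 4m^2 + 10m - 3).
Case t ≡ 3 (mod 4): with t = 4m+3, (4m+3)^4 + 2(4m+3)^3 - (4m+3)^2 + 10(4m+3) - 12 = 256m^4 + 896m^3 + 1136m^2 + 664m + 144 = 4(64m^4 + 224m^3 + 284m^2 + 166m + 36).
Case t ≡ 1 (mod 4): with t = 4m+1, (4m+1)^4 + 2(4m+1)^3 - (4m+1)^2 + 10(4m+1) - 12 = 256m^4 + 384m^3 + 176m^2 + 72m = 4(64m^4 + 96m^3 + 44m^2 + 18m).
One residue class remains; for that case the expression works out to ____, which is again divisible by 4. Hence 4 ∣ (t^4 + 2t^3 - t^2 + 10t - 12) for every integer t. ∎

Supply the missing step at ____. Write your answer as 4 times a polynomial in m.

4(64m^4 + 160m^3 + 140m^2 + 62m + 9)

The residues treated are {0, 3, 1}, so the missing case is t ≡ 2 (mod 4); write t = 4m+2.
Then (4m+2)^4 + 2(4m+2)^3 - (4m+2)^2 + 10(4m+2) - 12 = 256m^4 + 640m^3 + 560m^2 + 248m + 36 = 4(64m^4 + 160m^3 + 140m^2 + 62m + 9).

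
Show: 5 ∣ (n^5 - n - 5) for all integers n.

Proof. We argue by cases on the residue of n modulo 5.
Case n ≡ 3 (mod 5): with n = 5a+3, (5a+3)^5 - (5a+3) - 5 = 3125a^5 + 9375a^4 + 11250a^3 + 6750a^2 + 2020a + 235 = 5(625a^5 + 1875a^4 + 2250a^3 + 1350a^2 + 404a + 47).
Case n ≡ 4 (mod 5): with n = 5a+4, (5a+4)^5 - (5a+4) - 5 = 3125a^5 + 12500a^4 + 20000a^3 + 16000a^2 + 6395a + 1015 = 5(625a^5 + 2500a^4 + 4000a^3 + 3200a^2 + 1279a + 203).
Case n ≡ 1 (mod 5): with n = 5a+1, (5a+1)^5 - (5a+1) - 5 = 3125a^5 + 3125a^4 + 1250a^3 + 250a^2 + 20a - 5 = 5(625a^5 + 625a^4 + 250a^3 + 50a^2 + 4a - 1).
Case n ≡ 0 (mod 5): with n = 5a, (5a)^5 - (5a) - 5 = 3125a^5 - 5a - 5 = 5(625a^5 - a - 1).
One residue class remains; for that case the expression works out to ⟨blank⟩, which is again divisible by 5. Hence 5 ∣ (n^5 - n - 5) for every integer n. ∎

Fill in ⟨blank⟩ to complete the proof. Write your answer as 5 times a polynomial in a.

Only n ≡ 2 (mod 5) is unaccounted for. Put n = 5a+2:
(5a+2)^5 - (5a+2) - 5 expands to 3125a^5 + 6250a^4 + 5000a^3 + 2000a^2 + 395a + 25,
and factoring out 5 leaves 5(625a^5 + 1250a^4 + 1000a^3 + 400a^2 + 79a + 5).

5(625a^5 + 1250a^4 + 1000a^3 + 400a^2 + 79a + 5)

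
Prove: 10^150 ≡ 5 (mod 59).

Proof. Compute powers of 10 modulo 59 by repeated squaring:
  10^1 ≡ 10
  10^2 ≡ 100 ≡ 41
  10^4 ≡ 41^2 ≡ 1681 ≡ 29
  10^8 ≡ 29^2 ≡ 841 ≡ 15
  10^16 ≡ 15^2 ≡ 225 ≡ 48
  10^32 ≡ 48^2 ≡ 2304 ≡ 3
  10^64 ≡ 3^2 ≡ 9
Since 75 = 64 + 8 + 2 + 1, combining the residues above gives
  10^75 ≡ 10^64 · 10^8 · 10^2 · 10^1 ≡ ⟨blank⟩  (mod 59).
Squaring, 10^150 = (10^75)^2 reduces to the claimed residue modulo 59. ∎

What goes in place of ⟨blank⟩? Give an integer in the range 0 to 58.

8

10^64 · 10^8 · 10^2 · 10^1 ≡ 9 · 15 · 41 · 10 = 55350.
55350 mod 59 = 8, so 10^75 ≡ 8 (mod 59).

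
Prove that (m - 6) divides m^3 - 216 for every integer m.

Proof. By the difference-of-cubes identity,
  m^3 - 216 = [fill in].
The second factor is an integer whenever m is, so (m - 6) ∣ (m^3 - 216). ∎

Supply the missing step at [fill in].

Polynomial division of m^3 - 216 by m - 6 leaves remainder 0 and quotient m^2 + 6m + 36.
Hence m^3 - 216 = (m - 6)(m^2 + 6m + 36).

(m - 6)(m^2 + 6m + 36)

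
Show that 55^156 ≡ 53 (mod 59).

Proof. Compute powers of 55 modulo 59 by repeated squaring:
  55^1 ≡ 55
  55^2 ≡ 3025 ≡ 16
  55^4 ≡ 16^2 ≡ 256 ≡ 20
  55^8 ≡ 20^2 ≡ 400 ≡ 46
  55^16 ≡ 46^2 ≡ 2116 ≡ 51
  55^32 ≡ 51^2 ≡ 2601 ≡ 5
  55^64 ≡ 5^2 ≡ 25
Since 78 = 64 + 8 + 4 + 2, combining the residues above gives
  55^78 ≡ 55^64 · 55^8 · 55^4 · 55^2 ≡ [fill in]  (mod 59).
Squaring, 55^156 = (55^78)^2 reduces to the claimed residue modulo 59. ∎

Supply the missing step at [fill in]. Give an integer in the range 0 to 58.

17

Multiply the listed residues: 25 · 46 · 20 · 16 = 1150 → 23000 → 368000.
Reducing modulo 59: 368000 = 6237·59 + 17, so 55^78 ≡ 17.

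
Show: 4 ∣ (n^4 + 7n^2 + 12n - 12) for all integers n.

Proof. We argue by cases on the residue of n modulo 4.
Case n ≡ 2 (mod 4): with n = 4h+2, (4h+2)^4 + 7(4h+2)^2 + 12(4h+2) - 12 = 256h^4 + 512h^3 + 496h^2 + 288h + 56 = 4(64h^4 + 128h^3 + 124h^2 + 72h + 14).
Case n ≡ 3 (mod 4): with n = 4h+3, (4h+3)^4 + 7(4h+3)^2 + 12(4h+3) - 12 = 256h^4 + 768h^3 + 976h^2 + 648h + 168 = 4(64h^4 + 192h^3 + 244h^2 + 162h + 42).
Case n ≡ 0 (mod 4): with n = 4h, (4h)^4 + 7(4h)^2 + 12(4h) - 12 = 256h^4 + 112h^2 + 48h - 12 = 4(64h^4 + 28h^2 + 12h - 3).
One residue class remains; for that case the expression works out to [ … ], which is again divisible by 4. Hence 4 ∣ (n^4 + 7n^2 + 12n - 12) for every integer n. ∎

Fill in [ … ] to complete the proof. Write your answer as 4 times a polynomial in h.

4(64h^4 + 64h^3 + 52h^2 + 30h + 2)

The residues treated are {2, 3, 0}, so the missing case is n ≡ 1 (mod 4); write n = 4h+1.
Then (4h+1)^4 + 7(4h+1)^2 + 12(4h+1) - 12 = 256h^4 + 256h^3 + 208h^2 + 120h + 8 = 4(64h^4 + 64h^3 + 52h^2 + 30h + 2).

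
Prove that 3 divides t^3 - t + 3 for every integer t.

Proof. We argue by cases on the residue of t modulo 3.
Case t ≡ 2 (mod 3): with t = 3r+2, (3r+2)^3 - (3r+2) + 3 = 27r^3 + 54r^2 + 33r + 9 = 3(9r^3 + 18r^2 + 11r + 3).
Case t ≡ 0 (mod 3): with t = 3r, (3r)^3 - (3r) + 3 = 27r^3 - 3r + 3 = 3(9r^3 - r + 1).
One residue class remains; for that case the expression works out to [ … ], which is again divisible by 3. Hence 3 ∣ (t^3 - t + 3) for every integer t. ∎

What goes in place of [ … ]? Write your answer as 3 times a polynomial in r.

3(9r^3 + 9r^2 + 2r + 1)

The residues treated are {2, 0}, so the missing case is t ≡ 1 (mod 3); write t = 3r+1.
Then (3r+1)^3 - (3r+1) + 3 = 27r^3 + 27r^2 + 6r + 3 = 3(9r^3 + 9r^2 + 2r + 1).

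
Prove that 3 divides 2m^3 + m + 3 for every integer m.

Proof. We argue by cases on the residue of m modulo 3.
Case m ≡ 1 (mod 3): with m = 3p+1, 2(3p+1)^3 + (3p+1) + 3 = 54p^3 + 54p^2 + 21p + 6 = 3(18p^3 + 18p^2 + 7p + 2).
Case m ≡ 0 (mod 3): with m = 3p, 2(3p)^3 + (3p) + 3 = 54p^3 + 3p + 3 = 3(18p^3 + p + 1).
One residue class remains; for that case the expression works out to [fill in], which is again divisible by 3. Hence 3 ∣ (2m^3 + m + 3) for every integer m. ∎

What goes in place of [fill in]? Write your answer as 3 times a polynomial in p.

3(18p^3 + 36p^2 + 25p + 7)

Only m ≡ 2 (mod 3) is unaccounted for. Put m = 3p+2:
2(3p+2)^3 + (3p+2) + 3 expands to 54p^3 + 108p^2 + 75p + 21,
and factoring out 3 leaves 3(18p^3 + 36p^2 + 25p + 7).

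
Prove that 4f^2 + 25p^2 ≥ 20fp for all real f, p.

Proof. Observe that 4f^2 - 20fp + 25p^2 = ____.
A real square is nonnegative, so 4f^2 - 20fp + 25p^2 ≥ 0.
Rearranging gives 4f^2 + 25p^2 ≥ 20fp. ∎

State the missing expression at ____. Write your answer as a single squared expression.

4f^2 - 20fp + 25p^2 is a perfect-square trinomial: the outer terms are (2f)^2 and (5p)^2, and the cross term is -2·2f·5p.
So 4f^2 - 20fp + 25p^2 = (2f - 5p)^2 ≥ 0.

(2f - 5p)^2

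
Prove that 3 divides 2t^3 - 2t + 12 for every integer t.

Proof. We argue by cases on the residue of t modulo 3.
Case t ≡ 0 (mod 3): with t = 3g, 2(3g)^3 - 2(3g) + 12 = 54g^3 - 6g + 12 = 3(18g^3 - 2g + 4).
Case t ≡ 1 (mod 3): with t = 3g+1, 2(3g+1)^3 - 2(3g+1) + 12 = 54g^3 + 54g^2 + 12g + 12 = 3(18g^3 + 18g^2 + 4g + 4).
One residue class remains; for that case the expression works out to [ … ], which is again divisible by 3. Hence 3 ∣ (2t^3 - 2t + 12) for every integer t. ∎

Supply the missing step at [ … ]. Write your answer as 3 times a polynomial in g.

The residues treated are {0, 1}, so the missing case is t ≡ 2 (mod 3); write t = 3g+2.
Then 2(3g+2)^3 - 2(3g+2) + 12 = 54g^3 + 108g^2 + 66g + 24 = 3(18g^3 + 36g^2 + 22g + 8).

3(18g^3 + 36g^2 + 22g + 8)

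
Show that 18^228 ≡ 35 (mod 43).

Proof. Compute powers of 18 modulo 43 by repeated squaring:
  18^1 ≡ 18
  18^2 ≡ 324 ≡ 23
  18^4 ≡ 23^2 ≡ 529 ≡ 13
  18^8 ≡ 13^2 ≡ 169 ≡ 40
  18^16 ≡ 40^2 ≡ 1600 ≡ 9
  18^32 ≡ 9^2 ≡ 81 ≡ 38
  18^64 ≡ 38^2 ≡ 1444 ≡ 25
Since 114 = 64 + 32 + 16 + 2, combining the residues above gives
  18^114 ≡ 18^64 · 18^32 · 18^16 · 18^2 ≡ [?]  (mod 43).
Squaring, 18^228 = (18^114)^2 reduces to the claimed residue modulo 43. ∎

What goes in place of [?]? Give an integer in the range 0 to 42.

11

Multiply the listed residues: 25 · 38 · 9 · 23 = 950 → 8550 → 196650.
Reducing modulo 43: 196650 = 4573·43 + 11, so 18^114 ≡ 11.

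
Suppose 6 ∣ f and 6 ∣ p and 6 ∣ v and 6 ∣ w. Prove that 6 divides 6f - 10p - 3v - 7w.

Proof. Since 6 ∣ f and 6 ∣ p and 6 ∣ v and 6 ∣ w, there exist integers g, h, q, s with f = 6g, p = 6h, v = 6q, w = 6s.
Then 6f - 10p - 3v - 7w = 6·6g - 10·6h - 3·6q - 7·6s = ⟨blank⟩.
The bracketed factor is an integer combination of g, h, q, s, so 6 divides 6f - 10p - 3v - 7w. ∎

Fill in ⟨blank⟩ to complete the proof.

6(6g - 10h - 3q - 7s)

Pull the common 6 out of every term: 6·6g - 10·6h - 3·6q - 7·6s = 6(6g - 10h - 3q - 7s).
6g - 10h - 3q - 7s is an integer, which exhibits the divisibility.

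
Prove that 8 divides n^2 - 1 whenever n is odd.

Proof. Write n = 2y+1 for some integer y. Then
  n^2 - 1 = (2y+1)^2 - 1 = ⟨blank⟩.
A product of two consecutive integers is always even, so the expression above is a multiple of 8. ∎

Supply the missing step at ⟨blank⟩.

4y(y + 1)

(2y+1)^2 - 1 = 4y^2 + 4y + 1 - 1 = 4y^2 + 4y = 4y(y+1).
Since y and y+1 are consecutive, y(y+1) is even, and 4·(even) is a multiple of 8.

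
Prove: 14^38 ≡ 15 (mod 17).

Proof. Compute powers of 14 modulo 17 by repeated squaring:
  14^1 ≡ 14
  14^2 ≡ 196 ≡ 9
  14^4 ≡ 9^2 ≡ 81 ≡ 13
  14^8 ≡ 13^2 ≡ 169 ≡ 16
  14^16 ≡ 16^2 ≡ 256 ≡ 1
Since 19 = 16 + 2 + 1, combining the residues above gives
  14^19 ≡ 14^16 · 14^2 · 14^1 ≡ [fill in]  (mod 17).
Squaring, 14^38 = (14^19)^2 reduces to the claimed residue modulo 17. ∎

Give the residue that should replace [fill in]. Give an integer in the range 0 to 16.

7

Multiply the listed residues: 1 · 9 · 14 = 9 → 126.
Reducing modulo 17: 126 = 7·17 + 7, so 14^19 ≡ 7.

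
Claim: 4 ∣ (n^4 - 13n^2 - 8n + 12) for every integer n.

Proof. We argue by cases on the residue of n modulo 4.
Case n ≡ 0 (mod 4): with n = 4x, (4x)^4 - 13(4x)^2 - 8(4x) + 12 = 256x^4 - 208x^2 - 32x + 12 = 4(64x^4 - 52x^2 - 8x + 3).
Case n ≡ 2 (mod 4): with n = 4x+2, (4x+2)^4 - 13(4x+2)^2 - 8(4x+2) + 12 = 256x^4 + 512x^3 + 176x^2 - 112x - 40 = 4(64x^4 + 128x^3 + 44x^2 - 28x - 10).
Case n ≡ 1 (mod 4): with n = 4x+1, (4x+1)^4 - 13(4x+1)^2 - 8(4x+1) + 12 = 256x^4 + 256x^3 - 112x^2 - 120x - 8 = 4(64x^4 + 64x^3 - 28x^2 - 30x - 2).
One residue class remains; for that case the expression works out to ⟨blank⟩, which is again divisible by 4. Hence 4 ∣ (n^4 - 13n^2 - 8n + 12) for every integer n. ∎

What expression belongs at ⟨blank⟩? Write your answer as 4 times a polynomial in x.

The residues treated are {0, 2, 1}, so the missing case is n ≡ 3 (mod 4); write n = 4x+3.
Then (4x+3)^4 - 13(4x+3)^2 - 8(4x+3) + 12 = 256x^4 + 768x^3 + 656x^2 + 88x - 48 = 4(64x^4 + 192x^3 + 164x^2 + 22x - 12).

4(64x^4 + 192x^3 + 164x^2 + 22x - 12)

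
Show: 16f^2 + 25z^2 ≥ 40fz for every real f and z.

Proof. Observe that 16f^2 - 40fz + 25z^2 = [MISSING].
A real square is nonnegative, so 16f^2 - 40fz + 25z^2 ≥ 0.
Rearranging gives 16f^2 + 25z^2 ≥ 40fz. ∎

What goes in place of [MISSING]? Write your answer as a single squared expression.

16f^2 - 40fz + 25z^2 is a perfect-square trinomial: the outer terms are (4f)^2 and (5z)^2, and the cross term is -2·4f·5z.
So 16f^2 - 40fz + 25z^2 = (4f - 5z)^2 ≥ 0.

(4f - 5z)^2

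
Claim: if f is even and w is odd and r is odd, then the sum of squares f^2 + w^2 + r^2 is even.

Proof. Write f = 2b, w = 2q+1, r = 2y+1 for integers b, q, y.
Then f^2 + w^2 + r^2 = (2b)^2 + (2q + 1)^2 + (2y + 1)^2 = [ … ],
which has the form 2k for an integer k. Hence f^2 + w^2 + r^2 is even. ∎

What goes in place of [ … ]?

2(2b^2 + 2q^2 + 2q + 2y^2 + 2y + 1)

(2b)^2 + (2q + 1)^2 + (2y + 1)^2 = 4b^2 + 4q^2 + 4q + 4y^2 + 4y + 2
= 2(2b^2 + 2q^2 + 2q + 2y^2 + 2y + 1).
Since 2b^2 + 2q^2 + 2q + 2y^2 + 2y + 1 is an integer, the sum of squares is of the form 2k for an integer k.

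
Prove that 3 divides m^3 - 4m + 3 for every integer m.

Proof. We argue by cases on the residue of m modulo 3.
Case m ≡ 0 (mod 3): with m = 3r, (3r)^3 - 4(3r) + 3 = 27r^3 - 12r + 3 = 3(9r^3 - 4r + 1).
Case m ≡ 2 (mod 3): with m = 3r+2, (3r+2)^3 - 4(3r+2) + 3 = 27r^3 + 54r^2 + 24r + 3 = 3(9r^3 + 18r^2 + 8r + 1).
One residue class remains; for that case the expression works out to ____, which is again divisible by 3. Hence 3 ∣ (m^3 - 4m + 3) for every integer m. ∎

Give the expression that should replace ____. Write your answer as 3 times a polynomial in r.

Only m ≡ 1 (mod 3) is unaccounted for. Put m = 3r+1:
(3r+1)^3 - 4(3r+1) + 3 expands to 27r^3 + 27r^2 - 3r,
and factoring out 3 leaves 3(9r^3 + 9r^2 - r).

3(9r^3 + 9r^2 - r)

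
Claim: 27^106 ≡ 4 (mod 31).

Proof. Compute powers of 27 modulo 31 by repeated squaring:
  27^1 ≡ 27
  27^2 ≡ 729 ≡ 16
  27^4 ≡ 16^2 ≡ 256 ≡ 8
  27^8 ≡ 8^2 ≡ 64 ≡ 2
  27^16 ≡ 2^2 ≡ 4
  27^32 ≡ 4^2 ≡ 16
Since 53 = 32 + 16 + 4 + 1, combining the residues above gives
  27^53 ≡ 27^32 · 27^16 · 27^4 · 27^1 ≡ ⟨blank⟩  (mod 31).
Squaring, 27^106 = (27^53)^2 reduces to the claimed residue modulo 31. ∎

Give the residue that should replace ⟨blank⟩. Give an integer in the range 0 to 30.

29

Multiply the listed residues: 16 · 4 · 8 · 27 = 64 → 512 → 13824.
Reducing modulo 31: 13824 = 445·31 + 29, so 27^53 ≡ 29.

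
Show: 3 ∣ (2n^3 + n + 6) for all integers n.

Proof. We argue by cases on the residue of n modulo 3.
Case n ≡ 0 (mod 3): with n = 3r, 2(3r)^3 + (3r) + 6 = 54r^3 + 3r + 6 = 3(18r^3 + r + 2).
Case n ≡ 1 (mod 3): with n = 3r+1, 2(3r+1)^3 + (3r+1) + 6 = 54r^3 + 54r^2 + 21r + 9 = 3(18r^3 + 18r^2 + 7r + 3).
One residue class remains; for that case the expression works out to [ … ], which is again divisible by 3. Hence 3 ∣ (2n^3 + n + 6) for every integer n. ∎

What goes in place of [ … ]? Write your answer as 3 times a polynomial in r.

3(18r^3 + 36r^2 + 25r + 8)

The residues treated are {0, 1}, so the missing case is n ≡ 2 (mod 3); write n = 3r+2.
Then 2(3r+2)^3 + (3r+2) + 6 = 54r^3 + 108r^2 + 75r + 24 = 3(18r^3 + 36r^2 + 25r + 8).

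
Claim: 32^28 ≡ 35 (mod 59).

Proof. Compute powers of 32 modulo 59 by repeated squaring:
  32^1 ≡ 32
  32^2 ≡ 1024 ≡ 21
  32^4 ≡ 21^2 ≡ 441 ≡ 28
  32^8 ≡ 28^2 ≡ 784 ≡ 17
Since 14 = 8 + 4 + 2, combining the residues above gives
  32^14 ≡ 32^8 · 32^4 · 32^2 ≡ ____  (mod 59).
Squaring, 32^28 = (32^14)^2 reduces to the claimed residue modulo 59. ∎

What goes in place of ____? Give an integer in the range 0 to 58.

25

Multiply the listed residues: 17 · 28 · 21 = 476 → 9996.
Reducing modulo 59: 9996 = 169·59 + 25, so 32^14 ≡ 25.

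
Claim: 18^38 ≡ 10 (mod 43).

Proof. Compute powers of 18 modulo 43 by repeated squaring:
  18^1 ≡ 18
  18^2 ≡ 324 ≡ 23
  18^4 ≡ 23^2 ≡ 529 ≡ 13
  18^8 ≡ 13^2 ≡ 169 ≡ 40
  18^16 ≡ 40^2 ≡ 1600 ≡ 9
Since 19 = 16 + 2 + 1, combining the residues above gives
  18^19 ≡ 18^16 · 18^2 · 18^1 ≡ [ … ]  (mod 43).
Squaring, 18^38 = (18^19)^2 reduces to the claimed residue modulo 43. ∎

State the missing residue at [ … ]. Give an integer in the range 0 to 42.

Multiply the listed residues: 9 · 23 · 18 = 207 → 3726.
Reducing modulo 43: 3726 = 86·43 + 28, so 18^19 ≡ 28.

28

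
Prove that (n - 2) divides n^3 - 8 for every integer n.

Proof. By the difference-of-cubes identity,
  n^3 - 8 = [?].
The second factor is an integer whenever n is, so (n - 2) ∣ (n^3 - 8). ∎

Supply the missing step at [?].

(n - 2)(n^2 + 2n + 4)

a^3 - b^3 = (a - b)(a^2 + ab + b^2). With a = n, b = 2:
n^3 - 8 = (n - 2)(n^2 + 2n + 4).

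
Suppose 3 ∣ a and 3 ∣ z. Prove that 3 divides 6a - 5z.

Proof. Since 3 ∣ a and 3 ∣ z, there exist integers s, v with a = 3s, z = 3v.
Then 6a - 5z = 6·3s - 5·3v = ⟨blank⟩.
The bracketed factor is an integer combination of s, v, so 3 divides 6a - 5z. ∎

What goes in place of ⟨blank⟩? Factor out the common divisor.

Pull the common 3 out of every term: 6·3s - 5·3v = 3(6s - 5v).
6s - 5v is an integer, which exhibits the divisibility.

3(6s - 5v)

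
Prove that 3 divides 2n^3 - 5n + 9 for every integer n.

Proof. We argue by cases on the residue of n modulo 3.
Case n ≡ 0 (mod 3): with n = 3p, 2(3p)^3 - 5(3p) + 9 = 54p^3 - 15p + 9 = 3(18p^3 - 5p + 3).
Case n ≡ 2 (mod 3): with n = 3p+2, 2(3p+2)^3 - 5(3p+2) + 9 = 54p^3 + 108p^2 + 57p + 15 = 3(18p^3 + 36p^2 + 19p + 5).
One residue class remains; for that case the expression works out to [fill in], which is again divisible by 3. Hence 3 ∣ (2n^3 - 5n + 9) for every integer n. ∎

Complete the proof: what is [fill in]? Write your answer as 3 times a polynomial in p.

Only n ≡ 1 (mod 3) is unaccounted for. Put n = 3p+1:
2(3p+1)^3 - 5(3p+1) + 9 expands to 54p^3 + 54p^2 + 3p + 6,
and factoring out 3 leaves 3(18p^3 + 18p^2 + p + 2).

3(18p^3 + 18p^2 + p + 2)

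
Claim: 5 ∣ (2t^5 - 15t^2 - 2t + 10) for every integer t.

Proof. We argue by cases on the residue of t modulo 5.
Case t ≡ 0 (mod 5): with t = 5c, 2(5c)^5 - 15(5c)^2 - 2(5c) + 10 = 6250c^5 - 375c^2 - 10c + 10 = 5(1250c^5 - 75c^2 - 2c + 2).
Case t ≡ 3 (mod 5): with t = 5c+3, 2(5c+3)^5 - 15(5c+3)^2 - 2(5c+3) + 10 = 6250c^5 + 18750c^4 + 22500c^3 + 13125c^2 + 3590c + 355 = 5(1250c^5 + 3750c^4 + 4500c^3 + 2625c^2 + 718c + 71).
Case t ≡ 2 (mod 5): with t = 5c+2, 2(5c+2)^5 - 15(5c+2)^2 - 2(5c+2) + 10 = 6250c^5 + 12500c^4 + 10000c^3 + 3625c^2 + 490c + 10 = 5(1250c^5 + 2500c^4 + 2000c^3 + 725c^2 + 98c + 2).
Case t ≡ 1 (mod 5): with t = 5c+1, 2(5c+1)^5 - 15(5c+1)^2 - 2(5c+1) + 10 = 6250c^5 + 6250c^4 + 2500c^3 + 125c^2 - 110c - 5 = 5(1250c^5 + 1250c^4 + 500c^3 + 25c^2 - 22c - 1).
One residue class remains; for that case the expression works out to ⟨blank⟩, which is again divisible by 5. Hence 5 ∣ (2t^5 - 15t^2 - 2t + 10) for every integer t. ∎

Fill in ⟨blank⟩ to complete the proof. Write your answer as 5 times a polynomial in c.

5(1250c^5 + 5000c^4 + 8000c^3 + 6325c^2 + 2438c + 362)

The residues treated are {0, 3, 2, 1}, so the missing case is t ≡ 4 (mod 5); write t = 5c+4.
Then 2(5c+4)^5 - 15(5c+4)^2 - 2(5c+4) + 10 = 6250c^5 + 25000c^4 + 40000c^3 + 31625c^2 + 12190c + 1810 = 5(1250c^5 + 5000c^4 + 8000c^3 + 6325c^2 + 2438c + 362).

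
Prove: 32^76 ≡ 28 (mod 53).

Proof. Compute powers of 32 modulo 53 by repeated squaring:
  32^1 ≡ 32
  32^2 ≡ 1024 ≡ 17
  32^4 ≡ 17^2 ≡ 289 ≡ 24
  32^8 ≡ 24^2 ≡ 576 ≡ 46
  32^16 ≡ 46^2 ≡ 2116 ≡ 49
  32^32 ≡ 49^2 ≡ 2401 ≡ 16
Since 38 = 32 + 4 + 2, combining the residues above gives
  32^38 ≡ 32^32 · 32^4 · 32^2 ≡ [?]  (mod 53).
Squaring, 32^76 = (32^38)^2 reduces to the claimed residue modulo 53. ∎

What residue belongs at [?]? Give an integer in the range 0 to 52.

9

Multiply the listed residues: 16 · 24 · 17 = 384 → 6528.
Reducing modulo 53: 6528 = 123·53 + 9, so 32^38 ≡ 9.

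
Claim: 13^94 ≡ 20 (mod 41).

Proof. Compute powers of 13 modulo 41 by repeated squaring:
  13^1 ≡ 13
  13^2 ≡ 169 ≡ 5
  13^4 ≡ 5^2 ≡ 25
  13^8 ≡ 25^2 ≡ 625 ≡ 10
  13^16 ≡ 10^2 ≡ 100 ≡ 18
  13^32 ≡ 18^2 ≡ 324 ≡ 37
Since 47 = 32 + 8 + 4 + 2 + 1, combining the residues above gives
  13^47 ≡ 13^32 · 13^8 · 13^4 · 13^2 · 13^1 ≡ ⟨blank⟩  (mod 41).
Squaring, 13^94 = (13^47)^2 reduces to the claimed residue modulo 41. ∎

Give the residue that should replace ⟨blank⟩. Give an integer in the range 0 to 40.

26

Multiply the listed residues: 37 · 10 · 25 · 5 · 13 = 370 → 9250 → 46250 → 601250.
Reducing modulo 41: 601250 = 14664·41 + 26, so 13^47 ≡ 26.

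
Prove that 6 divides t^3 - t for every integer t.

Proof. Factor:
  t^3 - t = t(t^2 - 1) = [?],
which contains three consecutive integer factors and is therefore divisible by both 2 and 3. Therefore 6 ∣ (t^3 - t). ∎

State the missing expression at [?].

t(t^2 - 1) = t(t - 1)(t + 1) = (t - 1)t(t + 1).
These three factors are consecutive integers, so their product is divisible by 6.

(t - 1)t(t + 1)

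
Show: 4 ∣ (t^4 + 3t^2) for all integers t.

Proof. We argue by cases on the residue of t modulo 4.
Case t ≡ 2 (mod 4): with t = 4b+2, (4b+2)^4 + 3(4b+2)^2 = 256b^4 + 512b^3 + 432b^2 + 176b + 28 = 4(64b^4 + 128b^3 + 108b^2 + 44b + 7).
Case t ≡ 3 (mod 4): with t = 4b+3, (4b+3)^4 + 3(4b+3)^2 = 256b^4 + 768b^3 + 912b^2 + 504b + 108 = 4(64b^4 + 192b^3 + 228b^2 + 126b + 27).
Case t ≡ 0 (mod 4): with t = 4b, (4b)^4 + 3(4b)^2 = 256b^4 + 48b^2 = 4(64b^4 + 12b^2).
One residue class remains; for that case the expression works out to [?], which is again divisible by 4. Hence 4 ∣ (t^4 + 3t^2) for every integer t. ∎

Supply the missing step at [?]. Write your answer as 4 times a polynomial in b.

The residues treated are {2, 3, 0}, so the missing case is t ≡ 1 (mod 4); write t = 4b+1.
Then (4b+1)^4 + 3(4b+1)^2 = 256b^4 + 256b^3 + 144b^2 + 40b + 4 = 4(64b^4 + 64b^3 + 36b^2 + 10b + 1).

4(64b^4 + 64b^3 + 36b^2 + 10b + 1)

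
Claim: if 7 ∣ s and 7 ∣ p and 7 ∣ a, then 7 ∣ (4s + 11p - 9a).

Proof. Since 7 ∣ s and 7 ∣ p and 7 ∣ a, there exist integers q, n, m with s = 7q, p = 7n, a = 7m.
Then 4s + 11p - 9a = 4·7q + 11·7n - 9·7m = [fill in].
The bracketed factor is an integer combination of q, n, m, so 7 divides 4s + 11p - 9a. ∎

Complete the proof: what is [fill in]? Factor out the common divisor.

Pull the common 7 out of every term: 4·7q + 11·7n - 9·7m = 7(-9m + 11n + 4q).
-9m + 11n + 4q is an integer, which exhibits the divisibility.

7(-9m + 11n + 4q)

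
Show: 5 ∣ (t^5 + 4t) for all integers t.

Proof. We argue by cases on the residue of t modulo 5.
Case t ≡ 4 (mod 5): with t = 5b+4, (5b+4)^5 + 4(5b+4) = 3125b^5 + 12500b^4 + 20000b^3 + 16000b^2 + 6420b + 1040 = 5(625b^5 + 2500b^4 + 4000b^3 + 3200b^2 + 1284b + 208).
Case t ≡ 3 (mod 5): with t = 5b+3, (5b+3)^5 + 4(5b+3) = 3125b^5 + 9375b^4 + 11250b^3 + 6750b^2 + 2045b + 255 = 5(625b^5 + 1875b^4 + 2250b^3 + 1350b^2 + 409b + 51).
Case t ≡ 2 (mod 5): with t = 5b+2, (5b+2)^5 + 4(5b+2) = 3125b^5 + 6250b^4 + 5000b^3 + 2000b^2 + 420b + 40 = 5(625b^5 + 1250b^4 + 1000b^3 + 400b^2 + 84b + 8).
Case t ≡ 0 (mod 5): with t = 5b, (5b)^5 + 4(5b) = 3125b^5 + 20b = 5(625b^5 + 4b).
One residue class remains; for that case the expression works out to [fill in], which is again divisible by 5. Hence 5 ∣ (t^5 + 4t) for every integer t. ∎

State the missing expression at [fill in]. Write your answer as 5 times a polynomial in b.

Only t ≡ 1 (mod 5) is unaccounted for. Put t = 5b+1:
(5b+1)^5 + 4(5b+1) expands to 3125b^5 + 3125b^4 + 1250b^3 + 250b^2 + 45b + 5,
and factoring out 5 leaves 5(625b^5 + 625b^4 + 250b^3 + 50b^2 + 9b + 1).

5(625b^5 + 625b^4 + 250b^3 + 50b^2 + 9b + 1)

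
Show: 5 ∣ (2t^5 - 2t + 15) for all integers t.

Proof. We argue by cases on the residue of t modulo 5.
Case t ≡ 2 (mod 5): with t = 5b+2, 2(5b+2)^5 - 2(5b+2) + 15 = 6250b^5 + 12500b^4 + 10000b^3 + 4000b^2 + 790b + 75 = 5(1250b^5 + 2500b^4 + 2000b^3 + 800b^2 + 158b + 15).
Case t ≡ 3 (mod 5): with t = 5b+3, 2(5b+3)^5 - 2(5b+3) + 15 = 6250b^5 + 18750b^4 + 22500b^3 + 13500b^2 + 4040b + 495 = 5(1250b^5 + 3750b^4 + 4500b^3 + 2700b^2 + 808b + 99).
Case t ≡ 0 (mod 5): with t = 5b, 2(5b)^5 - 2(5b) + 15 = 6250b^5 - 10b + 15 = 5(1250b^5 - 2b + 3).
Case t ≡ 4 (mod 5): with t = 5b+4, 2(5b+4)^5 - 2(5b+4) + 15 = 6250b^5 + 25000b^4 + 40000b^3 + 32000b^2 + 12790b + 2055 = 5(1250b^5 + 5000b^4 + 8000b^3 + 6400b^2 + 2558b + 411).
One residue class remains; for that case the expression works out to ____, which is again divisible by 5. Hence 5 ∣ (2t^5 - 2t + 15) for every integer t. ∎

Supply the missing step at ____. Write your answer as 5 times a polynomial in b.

5(1250b^5 + 1250b^4 + 500b^3 + 100b^2 + 8b + 3)

Only t ≡ 1 (mod 5) is unaccounted for. Put t = 5b+1:
2(5b+1)^5 - 2(5b+1) + 15 expands to 6250b^5 + 6250b^4 + 2500b^3 + 500b^2 + 40b + 15,
and factoring out 5 leaves 5(1250b^5 + 1250b^4 + 500b^3 + 100b^2 + 8b + 3).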